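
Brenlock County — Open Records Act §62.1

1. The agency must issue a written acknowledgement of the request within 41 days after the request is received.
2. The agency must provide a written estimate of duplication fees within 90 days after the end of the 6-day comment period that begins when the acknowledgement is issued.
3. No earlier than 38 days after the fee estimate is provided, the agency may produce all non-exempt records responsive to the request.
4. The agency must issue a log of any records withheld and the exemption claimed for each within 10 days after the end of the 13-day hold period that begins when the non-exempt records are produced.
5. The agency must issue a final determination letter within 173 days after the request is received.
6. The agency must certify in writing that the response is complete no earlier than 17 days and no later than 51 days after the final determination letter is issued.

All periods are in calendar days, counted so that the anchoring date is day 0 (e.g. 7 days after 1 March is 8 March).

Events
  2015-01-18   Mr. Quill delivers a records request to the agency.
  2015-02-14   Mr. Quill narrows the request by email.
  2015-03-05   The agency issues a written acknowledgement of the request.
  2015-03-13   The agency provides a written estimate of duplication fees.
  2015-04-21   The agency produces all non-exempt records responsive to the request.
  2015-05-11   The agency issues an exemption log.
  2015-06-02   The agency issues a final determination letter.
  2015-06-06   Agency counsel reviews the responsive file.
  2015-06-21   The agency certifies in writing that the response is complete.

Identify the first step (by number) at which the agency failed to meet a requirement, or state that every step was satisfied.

Step 1

Step 1 — counting 41 days from 2015-01-18 (when the request is received) gives a deadline of 2015-02-28; 2015-03-05 misses that deadline by 5 days.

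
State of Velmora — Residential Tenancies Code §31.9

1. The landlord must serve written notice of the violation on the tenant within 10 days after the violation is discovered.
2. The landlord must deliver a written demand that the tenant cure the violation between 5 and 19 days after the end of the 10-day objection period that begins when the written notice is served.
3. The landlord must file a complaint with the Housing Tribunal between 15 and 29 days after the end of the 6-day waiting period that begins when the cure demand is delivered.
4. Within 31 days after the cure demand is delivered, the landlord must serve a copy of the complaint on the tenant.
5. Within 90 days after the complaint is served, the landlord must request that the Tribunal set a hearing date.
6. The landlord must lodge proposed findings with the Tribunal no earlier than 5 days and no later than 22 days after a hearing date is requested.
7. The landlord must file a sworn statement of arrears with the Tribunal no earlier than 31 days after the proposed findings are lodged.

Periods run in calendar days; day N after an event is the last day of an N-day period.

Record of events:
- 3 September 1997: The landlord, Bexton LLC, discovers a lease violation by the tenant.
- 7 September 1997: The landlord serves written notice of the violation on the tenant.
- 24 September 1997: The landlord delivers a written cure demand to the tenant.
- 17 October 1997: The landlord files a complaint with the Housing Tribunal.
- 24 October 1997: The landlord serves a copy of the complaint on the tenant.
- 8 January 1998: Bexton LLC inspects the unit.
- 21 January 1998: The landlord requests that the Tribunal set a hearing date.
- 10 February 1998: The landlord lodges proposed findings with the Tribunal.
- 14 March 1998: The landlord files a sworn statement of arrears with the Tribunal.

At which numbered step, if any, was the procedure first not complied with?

Step 1 — counting 10 days from 3 September 1997 (when the violation is discovered) gives a deadline of 13 September 1997; completed 7 September 1997, before the deadline.
Step 2 — 5 and 19 days from 17 September 1997 (end of the 10-day objection period, which began when the written notice is served on 7 September 1997) are 22 September 1997 and 6 October 1997 respectively; 24 September 1997 falls inside that range.
Step 3 — 15 and 29 days from 30 September 1997 (end of the 6-day waiting period, which began when the cure demand is delivered on 24 September 1997) are 15 October 1997 and 29 October 1997 respectively; 17 October 1997 falls inside that range.
Step 4 — counting 31 days from 24 September 1997 (when the cure demand is delivered) gives a deadline of 25 October 1997; 24 October 1997 is within that limit.
Step 5 — counting 90 days from 24 October 1997 (when the complaint is served) gives a deadline of 22 January 1998; 21 January 1998 is within that limit.
Step 6 — 5 and 22 days from 21 January 1998 (when a hearing date is requested) are 26 January 1998 and 12 February 1998 respectively; done 10 February 1998 — within the window.
Step 7 — must wait 31 days from 10 February 1998 (when the proposed findings are lodged), so not before 13 March 1998; done 14 March 1998 — permitted.

None — every step was satisfied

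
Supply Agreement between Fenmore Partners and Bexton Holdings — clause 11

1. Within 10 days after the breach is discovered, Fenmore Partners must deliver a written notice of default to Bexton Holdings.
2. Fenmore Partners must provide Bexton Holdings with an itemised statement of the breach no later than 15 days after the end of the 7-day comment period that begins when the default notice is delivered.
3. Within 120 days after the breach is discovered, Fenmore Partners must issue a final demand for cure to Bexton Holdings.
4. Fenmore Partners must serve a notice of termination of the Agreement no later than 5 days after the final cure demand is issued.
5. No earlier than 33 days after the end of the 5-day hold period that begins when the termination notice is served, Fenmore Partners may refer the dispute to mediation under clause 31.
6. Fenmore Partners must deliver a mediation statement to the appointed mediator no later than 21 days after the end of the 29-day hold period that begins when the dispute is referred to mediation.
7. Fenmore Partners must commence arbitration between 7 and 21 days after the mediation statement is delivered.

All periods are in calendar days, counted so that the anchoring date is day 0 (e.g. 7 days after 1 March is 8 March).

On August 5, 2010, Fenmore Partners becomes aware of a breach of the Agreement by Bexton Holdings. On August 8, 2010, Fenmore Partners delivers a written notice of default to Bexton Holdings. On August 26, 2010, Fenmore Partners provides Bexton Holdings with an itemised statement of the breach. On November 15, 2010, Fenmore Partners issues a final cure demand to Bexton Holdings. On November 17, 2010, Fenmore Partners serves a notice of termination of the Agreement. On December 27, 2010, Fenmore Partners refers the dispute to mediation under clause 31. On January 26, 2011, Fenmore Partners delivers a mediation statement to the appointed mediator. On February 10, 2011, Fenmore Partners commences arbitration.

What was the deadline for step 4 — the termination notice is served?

Step 4 runs from November 15, 2010, when the final cure demand is issued. 5 days after November 15, 2010 is November 20, 2010.

November 20, 2010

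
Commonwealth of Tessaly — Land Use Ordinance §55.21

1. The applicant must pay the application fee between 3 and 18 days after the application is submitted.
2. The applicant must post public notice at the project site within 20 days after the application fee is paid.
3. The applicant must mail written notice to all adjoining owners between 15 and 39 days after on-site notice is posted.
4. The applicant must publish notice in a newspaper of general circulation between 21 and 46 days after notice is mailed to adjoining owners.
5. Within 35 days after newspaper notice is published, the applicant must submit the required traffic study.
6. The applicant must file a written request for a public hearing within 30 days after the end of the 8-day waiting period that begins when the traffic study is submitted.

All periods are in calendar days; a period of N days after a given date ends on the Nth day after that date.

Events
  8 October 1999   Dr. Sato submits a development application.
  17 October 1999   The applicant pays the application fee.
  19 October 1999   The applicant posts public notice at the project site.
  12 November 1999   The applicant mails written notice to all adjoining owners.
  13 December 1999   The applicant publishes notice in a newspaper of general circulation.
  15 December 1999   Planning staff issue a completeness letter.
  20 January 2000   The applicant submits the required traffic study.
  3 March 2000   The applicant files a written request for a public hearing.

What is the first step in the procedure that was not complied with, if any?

Step 1 — 3 and 18 days from 8 October 1999 (when the application is submitted) are 11 October 1999 and 26 October 1999 respectively; done 17 October 1999, which is between those dates.
Step 2 — counting 20 days from 17 October 1999 (when the application fee is paid) gives a deadline of 6 November 1999; completed 19 October 1999, before the deadline.
Step 3 — 15 and 39 days from 19 October 1999 (when on-site notice is posted) are 3 November 1999 and 27 November 1999 respectively; 12 November 1999 falls inside that range.
Step 4 — 21 and 46 days from 12 November 1999 (when notice is mailed to adjoining owners) are 3 December 1999 and 28 December 1999 respectively; done 13 December 1999 — within the window.
Step 5 — counting 35 days from 13 December 1999 (when newspaper notice is published) gives a deadline of 17 January 2000; done 20 January 2000 — 3 days late.
Later steps need not be reached.

Step 5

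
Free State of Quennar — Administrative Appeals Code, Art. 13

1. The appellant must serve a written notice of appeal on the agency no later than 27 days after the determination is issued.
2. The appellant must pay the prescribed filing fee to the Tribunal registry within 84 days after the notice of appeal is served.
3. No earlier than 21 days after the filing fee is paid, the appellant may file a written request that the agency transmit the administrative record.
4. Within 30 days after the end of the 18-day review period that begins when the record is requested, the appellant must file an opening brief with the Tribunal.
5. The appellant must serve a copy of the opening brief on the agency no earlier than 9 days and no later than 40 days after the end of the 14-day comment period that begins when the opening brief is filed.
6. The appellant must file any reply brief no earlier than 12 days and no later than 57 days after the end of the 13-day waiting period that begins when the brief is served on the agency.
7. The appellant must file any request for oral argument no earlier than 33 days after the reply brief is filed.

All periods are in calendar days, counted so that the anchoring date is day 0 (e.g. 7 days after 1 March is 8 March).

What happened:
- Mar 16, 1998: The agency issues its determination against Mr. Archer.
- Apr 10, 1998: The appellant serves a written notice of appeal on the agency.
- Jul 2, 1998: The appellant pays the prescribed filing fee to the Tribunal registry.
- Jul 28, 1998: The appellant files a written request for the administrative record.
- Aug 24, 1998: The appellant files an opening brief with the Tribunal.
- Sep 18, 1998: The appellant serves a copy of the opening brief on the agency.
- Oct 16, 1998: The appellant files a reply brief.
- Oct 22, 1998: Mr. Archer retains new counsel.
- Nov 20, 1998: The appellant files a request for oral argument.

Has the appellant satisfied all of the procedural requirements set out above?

Yes

(1) due by Mar 16, 1998 + 27 days = Apr 12, 1998; done Apr 10, 1998 — timely.
(2) due by Apr 10, 1998 + 84 days = Jul 3, 1998; done Jul 2, 1998 — timely.
(3) permitted from Jul 2, 1998 + 21 days = Jul 23, 1998 onward; done Jul 28, 1998 — permitted.
(4) due by Aug 15, 1998 + 30 days = Sep 14, 1998; completed Aug 24, 1998, before the deadline.
(5) the permitted window runs from Sep 7, 1998 + 9 = Sep 16, 1998 to Sep 7, 1998 + 40 = Oct 17, 1998; Sep 18, 1998 falls inside that range.
(6) the permitted window runs from Oct 1, 1998 + 12 = Oct 13, 1998 to Oct 1, 1998 + 57 = Nov 27, 1998; Oct 16, 1998 falls inside that range.
(7) permitted from Oct 16, 1998 + 33 days = Nov 18, 1998 onward; done Nov 20, 1998, after the minimum wait.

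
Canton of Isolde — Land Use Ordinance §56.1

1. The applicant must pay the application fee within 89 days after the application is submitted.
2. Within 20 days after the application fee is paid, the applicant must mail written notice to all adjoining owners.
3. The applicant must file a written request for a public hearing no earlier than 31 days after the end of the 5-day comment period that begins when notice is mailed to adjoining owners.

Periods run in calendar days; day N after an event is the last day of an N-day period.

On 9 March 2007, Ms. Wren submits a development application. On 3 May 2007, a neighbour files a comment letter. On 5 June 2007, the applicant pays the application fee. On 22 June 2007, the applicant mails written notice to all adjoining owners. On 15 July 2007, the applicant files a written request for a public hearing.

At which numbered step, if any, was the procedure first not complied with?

Step 3

(1) due by 9 March 2007 + 89 days = 6 June 2007; done 5 June 2007 — timely.
(2) due by 5 June 2007 + 20 days = 25 June 2007; done 22 June 2007 — timely.
(3) permitted from 27 June 2007 + 31 days = 28 July 2007 onward; done 15 July 2007 — 13 days too early.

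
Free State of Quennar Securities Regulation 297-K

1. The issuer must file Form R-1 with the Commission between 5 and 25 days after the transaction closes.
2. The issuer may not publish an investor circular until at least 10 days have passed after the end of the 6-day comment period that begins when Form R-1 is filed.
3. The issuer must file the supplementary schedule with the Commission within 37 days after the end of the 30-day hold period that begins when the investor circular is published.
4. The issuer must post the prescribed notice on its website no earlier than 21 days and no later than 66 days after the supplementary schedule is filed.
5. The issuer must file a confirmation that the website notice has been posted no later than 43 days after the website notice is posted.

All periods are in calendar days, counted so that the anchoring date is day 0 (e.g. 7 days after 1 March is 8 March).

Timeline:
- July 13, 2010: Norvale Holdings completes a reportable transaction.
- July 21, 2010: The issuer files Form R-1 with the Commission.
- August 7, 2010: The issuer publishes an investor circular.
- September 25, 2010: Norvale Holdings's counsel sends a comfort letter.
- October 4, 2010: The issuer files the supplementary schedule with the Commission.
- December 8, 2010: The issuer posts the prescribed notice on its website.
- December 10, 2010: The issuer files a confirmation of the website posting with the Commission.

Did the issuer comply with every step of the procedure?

Step 1: the window is 5–25 days after July 13, 2010 (when the transaction closes), so July 18, 2010 through August 7, 2010; done July 21, 2010, which is between those dates.
Step 2: the earliest permitted date is 10 days after July 27, 2010 (end of the 6-day comment period, which began when Form R-1 is filed on July 21, 2010), i.e. August 6, 2010; done August 7, 2010, after the minimum wait.
Step 3: 37 days after September 6, 2010 (end of the 30-day hold period, which began when the investor circular is published on August 7, 2010) is October 13, 2010; completed October 4, 2010, before the deadline.
Step 4: the window is 21–66 days after October 4, 2010 (when the supplementary schedule is filed), so October 25, 2010 through December 9, 2010; December 8, 2010 falls inside that range.
Step 5: 43 days after December 8, 2010 (when the website notice is posted) is January 20, 2011; done December 10, 2010 — timely.

Yes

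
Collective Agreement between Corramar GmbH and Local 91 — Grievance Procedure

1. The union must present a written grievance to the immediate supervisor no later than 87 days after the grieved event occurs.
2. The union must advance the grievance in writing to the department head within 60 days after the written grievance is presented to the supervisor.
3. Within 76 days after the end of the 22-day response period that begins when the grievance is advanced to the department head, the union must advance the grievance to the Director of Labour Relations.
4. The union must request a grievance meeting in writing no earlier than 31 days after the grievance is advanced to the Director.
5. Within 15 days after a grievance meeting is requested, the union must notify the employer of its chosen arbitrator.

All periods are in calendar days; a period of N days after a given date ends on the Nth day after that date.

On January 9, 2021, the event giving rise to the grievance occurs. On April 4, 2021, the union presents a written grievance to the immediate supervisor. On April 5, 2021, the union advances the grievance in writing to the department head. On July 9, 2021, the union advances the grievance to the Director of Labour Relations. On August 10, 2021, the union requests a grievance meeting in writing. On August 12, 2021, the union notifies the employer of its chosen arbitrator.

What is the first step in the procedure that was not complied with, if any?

(1) due by January 9, 2021 + 87 days = April 6, 2021; completed April 4, 2021, before the deadline.
(2) due by April 4, 2021 + 60 days = June 3, 2021; April 5, 2021 is within that limit.
(3) due by April 27, 2021 + 76 days = July 12, 2021; done July 9, 2021 — timely.
(4) permitted from July 9, 2021 + 31 days = August 9, 2021 onward; done August 10, 2021 — permitted.
(5) due by August 10, 2021 + 15 days = August 25, 2021; done August 12, 2021 — timely.

None — every step was satisfied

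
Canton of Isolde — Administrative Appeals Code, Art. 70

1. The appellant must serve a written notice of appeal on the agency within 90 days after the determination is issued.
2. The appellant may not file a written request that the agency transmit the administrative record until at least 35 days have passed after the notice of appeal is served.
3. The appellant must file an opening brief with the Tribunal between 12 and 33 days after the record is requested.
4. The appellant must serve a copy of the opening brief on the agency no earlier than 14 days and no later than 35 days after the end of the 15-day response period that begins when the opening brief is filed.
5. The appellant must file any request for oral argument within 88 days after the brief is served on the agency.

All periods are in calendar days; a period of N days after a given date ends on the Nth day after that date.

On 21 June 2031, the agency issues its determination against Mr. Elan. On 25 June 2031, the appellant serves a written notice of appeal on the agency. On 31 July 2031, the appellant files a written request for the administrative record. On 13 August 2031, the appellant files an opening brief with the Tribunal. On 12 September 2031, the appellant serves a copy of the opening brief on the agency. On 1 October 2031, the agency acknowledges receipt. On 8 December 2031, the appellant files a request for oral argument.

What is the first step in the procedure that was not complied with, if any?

(1) due by 21 June 2031 + 90 days = 19 September 2031; 25 June 2031 is within that limit.
(2) permitted from 25 June 2031 + 35 days = 30 July 2031 onward; done 31 July 2031 — permitted.
(3) the permitted window runs from 31 July 2031 + 12 = 12 August 2031 to 31 July 2031 + 33 = 2 September 2031; done 13 August 2031 — within the window.
(4) the permitted window runs from 28 August 2031 + 14 = 11 September 2031 to 28 August 2031 + 35 = 2 October 2031; 12 September 2031 falls inside that range.
(5) due by 12 September 2031 + 88 days = 9 December 2031; done 8 December 2031 — timely.

None — every step was satisfied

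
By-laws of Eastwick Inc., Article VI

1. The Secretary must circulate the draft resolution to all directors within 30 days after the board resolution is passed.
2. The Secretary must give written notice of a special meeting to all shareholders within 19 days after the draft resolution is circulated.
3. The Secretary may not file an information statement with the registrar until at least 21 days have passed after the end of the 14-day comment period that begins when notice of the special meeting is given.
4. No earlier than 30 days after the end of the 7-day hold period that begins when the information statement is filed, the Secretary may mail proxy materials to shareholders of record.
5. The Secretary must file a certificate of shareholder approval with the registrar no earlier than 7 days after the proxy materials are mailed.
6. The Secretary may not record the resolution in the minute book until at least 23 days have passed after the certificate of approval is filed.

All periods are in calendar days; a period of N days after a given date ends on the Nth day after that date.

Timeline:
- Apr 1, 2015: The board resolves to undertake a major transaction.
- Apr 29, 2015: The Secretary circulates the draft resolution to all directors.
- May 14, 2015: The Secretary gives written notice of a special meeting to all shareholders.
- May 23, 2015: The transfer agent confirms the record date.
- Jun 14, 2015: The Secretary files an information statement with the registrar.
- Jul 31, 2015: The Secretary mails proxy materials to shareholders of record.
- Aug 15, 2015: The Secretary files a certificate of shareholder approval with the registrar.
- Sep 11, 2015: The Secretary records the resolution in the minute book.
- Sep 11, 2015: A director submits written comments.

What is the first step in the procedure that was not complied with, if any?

(1) due by Apr 1, 2015 + 30 days = May 1, 2015; done Apr 29, 2015 — timely.
(2) due by Apr 29, 2015 + 19 days = May 18, 2015; done May 14, 2015 — timely.
(3) permitted from May 28, 2015 + 21 days = Jun 18, 2015 onward; Jun 14, 2015 is 4 days before the earliest permitted date.
Later steps need not be reached.

Step 3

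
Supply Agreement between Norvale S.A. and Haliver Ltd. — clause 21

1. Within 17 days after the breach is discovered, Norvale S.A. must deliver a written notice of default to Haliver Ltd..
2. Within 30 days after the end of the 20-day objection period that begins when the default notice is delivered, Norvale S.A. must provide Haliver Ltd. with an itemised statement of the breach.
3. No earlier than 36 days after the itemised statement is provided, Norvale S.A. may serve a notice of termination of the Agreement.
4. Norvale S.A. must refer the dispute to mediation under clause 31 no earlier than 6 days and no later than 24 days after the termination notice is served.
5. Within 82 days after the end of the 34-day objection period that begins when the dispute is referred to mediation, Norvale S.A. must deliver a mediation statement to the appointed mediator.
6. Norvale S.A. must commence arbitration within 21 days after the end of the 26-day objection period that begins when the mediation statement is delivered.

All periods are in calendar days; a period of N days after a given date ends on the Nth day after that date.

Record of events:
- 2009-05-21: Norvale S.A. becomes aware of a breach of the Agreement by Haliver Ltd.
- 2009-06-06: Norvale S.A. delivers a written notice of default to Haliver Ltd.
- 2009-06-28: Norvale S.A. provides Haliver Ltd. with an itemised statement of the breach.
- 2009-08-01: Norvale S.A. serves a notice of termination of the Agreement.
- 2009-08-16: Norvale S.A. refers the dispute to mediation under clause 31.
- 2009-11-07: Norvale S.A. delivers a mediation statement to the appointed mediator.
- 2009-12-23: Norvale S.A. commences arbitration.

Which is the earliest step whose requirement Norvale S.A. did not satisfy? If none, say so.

Step 3

Step 1 — counting 17 days from 2009-05-21 (when the breach is discovered) gives a deadline of 2009-06-07; done 2009-06-06 — timely.
Step 2 — counting 30 days from 2009-06-26 (end of the 20-day objection period, which began when the default notice is delivered on 2009-06-06) gives a deadline of 2009-07-26; done 2009-06-28 — timely.
Step 3 — must wait 36 days from 2009-06-28 (when the itemised statement is provided), so not before 2009-08-03; acted on 2009-08-01, 2 days prematurely.
The analysis stops there.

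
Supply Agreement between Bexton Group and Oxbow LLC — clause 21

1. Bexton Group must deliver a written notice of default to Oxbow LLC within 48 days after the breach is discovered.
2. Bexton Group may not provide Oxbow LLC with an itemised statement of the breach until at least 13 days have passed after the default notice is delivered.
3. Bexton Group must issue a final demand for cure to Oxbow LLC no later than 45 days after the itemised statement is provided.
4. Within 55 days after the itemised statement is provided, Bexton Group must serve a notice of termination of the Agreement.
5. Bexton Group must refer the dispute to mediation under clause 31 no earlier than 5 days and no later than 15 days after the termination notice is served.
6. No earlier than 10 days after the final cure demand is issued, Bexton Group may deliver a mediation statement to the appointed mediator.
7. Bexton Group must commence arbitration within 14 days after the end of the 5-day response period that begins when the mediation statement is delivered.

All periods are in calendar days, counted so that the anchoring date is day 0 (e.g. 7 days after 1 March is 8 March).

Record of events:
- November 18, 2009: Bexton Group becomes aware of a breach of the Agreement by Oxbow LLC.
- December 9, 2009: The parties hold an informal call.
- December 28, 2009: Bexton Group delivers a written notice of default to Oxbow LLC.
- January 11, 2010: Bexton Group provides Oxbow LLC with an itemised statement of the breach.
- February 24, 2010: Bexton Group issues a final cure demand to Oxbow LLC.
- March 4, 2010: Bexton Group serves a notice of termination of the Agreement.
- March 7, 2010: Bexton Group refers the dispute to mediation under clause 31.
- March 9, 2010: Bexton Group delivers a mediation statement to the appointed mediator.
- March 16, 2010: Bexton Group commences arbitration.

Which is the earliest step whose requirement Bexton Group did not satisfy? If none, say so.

Step 1 — counting 48 days from November 18, 2009 (when the breach is discovered) gives a deadline of January 5, 2010; completed December 28, 2009, before the deadline.
Step 2 — must wait 13 days from December 28, 2009 (when the default notice is delivered), so not before January 10, 2010; done January 11, 2010, after the minimum wait.
Step 3 — counting 45 days from January 11, 2010 (when the itemised statement is provided) gives a deadline of February 25, 2010; completed February 24, 2010, before the deadline.
Step 4 — counting 55 days from January 11, 2010 (when the itemised statement is provided) gives a deadline of March 7, 2010; done March 4, 2010 — timely.
Step 5 — 5 and 15 days from March 4, 2010 (when the termination notice is served) are March 9, 2010 and March 19, 2010 respectively; done March 7, 2010 — 2 days before the window opened.

Step 5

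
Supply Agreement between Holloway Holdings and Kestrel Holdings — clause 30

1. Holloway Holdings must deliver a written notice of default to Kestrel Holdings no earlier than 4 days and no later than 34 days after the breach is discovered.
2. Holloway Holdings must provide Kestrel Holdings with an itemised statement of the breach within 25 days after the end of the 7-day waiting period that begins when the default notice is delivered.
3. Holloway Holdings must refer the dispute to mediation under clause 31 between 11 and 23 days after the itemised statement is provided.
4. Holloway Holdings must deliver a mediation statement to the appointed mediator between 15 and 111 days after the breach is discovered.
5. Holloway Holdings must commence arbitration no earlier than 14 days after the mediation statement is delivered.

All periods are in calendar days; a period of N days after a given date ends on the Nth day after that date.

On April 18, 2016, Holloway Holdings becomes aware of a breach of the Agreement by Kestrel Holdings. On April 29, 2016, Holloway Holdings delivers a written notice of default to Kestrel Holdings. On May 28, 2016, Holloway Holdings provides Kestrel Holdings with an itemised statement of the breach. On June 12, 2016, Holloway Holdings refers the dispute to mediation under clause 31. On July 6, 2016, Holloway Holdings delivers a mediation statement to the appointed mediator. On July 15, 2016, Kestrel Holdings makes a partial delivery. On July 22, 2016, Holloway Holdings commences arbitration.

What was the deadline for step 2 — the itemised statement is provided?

The default notice is delivered on April 29, 2016; the 7-day waiting period therefore ends May 6, 2016, and step 2 runs from that date. 25 days after May 6, 2016 is May 31, 2016.

May 31, 2016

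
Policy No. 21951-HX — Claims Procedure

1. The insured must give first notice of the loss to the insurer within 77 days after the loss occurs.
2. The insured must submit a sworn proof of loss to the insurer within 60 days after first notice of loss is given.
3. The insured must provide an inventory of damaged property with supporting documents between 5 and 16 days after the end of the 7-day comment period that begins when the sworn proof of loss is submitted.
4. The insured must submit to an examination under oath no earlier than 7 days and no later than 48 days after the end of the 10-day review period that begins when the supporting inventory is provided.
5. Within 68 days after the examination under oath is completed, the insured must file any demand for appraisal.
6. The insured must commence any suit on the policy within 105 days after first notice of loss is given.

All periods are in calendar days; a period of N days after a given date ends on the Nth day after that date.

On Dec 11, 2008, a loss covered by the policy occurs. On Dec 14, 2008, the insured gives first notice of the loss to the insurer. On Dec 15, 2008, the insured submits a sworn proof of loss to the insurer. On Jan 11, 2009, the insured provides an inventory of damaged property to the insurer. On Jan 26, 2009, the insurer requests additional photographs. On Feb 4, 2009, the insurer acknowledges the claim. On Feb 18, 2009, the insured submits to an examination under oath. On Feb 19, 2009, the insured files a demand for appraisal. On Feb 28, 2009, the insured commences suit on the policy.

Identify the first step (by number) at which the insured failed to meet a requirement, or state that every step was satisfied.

Step 3

Step 1: 77 days after Dec 11, 2008 (when the loss occurs) is Feb 26, 2009; done Dec 14, 2008 — timely.
Step 2: 60 days after Dec 14, 2008 (when first notice of loss is given) is Feb 12, 2009; completed Dec 15, 2008, before the deadline.
Step 3: the window is 5–16 days after Dec 22, 2008 (end of the 7-day comment period, which began when the sworn proof of loss is submitted on Dec 15, 2008), so Dec 27, 2008 through Jan 7, 2009; done Jan 11, 2009 — 4 days after the window closed.
Later steps need not be reached.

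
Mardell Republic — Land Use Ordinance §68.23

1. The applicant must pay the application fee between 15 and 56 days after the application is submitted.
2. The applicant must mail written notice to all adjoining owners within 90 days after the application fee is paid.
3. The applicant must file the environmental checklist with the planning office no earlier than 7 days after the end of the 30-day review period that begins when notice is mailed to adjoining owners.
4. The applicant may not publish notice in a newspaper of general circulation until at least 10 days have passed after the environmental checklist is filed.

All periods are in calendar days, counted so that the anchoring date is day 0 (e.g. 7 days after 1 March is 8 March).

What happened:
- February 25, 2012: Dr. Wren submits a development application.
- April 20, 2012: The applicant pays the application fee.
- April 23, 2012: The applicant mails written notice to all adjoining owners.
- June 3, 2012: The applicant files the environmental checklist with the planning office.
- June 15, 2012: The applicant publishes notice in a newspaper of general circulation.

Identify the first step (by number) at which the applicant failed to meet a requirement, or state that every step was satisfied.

None — every step was satisfied

Step 1: the window is 15–56 days after February 25, 2012 (when the application is submitted), so March 11, 2012 through April 21, 2012; done April 20, 2012 — within the window.
Step 2: 90 days after April 20, 2012 (when the application fee is paid) is July 19, 2012; done April 23, 2012 — timely.
Step 3: the earliest permitted date is 7 days after May 23, 2012 (end of the 30-day review period, which began when notice is mailed to adjoining owners on April 23, 2012), i.e. May 30, 2012; done June 3, 2012, after the minimum wait.
Step 4: the earliest permitted date is 10 days after June 3, 2012 (when the environmental checklist is filed), i.e. June 13, 2012; done June 15, 2012, after the minimum wait.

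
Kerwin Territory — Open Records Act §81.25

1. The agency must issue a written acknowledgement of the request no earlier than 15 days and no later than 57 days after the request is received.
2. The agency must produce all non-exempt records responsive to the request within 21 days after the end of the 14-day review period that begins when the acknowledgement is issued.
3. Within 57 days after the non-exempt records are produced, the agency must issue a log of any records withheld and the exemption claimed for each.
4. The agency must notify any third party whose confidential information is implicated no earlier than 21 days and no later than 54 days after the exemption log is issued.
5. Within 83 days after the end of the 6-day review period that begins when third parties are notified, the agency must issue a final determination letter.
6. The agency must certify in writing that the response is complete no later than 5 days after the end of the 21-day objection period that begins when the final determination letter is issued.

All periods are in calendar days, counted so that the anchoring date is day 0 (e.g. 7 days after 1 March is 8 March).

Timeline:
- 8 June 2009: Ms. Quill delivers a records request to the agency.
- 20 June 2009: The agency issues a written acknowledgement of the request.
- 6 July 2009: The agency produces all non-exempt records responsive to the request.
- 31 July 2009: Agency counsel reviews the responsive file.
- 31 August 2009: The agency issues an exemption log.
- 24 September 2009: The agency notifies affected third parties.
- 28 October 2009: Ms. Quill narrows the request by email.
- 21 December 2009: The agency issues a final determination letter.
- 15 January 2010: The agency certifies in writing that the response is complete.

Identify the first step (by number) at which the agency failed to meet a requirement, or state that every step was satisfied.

Step 1

Step 1 — 15 and 57 days from 8 June 2009 (when the request is received) are 23 June 2009 and 4 August 2009 respectively; done 20 June 2009 — 3 days before the window opened.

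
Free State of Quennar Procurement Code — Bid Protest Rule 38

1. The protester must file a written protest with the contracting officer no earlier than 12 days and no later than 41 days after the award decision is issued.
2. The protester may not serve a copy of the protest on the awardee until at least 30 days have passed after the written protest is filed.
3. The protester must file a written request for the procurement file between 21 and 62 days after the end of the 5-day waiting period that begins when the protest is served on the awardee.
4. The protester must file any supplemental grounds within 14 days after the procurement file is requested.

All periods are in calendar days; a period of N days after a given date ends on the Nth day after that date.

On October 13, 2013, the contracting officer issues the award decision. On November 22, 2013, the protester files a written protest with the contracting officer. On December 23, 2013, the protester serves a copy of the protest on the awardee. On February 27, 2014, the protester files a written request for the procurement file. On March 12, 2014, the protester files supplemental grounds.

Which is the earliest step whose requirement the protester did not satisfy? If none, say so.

(1) the permitted window runs from October 13, 2013 + 12 = October 25, 2013 to October 13, 2013 + 41 = November 23, 2013; November 22, 2013 falls inside that range.
(2) permitted from November 22, 2013 + 30 days = December 22, 2013 onward; done December 23, 2013 — permitted.
(3) the permitted window runs from December 28, 2013 + 21 = January 18, 2014 to December 28, 2013 + 62 = February 28, 2014; done February 27, 2014 — within the window.
(4) due by February 27, 2014 + 14 days = March 13, 2014; March 12, 2014 is within that limit.

None — every step was satisfied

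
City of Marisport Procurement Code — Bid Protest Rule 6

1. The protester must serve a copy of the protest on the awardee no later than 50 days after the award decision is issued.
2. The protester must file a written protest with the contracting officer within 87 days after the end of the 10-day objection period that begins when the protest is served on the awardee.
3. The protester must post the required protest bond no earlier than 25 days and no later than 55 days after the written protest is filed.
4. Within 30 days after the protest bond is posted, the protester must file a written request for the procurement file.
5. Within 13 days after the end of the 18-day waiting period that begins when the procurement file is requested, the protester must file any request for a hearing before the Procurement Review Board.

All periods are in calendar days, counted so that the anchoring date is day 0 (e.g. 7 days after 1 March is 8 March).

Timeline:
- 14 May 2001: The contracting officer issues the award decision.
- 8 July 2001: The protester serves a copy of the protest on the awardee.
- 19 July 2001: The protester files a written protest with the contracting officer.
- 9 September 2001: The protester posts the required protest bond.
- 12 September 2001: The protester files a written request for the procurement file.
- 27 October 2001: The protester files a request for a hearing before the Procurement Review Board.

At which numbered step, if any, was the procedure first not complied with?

Step 1

(1) due by 14 May 2001 + 50 days = 3 July 2001; not done until 8 July 2001, 5 days after the deadline.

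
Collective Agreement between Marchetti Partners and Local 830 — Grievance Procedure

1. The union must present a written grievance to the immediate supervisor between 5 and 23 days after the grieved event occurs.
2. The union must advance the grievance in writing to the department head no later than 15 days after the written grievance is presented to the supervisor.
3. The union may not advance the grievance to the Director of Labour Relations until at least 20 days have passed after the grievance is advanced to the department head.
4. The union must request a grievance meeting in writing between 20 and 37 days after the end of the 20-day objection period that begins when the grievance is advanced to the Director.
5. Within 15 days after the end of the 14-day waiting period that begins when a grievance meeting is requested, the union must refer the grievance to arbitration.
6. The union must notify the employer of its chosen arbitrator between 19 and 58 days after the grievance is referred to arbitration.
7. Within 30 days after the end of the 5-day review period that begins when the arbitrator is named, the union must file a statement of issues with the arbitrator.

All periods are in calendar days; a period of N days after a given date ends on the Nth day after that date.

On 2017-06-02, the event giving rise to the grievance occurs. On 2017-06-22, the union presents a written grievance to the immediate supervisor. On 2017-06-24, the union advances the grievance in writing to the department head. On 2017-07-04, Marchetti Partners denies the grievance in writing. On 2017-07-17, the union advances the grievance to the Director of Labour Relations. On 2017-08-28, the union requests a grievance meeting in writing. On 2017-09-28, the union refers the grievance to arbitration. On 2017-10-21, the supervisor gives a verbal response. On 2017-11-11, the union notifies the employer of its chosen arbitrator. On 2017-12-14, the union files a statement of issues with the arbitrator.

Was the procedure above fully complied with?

Step 1: the window is 5–23 days after 2017-06-02 (when the grieved event occurs), so 2017-06-07 through 2017-06-25; done 2017-06-22, which is between those dates.
Step 2: 15 days after 2017-06-22 (when the written grievance is presented to the supervisor) is 2017-07-07; done 2017-06-24 — timely.
Step 3: the earliest permitted date is 20 days after 2017-06-24 (when the grievance is advanced to the department head), i.e. 2017-07-14; 2017-07-17 is on or after that date.
Step 4: the window is 20–37 days after 2017-08-06 (end of the 20-day objection period, which began when the grievance is advanced to the Director on 2017-07-17), so 2017-08-26 through 2017-09-12; 2017-08-28 falls inside that range.
Step 5: 15 days after 2017-09-11 (end of the 14-day waiting period, which began when a grievance meeting is requested on 2017-08-28) is 2017-09-26; not done until 2017-09-28, 2 days after the deadline.

No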